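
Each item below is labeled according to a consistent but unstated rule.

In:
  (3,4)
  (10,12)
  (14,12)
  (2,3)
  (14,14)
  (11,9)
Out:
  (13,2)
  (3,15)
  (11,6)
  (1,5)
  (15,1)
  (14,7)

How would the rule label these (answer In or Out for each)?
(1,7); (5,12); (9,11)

Out, Out, In

The rule appears to be: |first − second| ≤ 2.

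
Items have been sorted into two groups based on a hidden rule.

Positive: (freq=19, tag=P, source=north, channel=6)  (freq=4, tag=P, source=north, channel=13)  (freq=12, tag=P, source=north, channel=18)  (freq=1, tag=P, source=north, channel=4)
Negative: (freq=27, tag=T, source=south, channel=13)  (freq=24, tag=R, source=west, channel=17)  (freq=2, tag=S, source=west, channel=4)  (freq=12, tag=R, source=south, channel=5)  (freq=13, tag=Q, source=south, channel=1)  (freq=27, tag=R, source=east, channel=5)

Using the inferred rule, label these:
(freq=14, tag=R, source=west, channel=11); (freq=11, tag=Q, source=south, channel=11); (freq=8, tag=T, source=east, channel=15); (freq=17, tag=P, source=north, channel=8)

Every 'Positive' example satisfies: tag is P. None of the 'Negative' examples do.

Negative, Negative, Negative, Positive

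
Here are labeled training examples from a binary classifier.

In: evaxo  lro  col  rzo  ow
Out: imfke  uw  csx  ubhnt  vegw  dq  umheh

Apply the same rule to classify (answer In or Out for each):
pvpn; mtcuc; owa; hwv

Out, Out, In, Out

The pattern is that an item is 'In' exactly when: contains 'o'.
pvpn: Out (no 'o'). mtcuc: Out (no 'o'). owa: In (has 'o'). hwv: Out (no 'o').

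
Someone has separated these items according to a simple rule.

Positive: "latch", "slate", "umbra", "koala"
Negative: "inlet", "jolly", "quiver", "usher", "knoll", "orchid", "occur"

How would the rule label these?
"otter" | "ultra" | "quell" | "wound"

The pattern is that an item is 'Positive' exactly when: contains 'a'.
Negative: "otter", since no 'a'.
Positive: "ultra", since has 'a'.
Negative: "quell", since no 'a'.
Negative: "wound", since no 'a'.

Negative, Positive, Negative, Negative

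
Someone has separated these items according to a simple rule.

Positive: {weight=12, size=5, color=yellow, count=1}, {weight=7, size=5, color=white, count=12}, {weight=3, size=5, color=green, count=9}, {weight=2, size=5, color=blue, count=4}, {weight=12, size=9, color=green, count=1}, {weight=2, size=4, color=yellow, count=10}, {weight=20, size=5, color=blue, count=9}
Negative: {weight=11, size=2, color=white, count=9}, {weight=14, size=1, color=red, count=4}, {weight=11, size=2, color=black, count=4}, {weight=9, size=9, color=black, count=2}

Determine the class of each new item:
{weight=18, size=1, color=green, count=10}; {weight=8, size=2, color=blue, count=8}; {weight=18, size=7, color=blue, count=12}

Every 'Positive' example satisfies: size ≥ 4 AND count ≠ 2. None of the 'Negative' examples do.

Negative, Negative, Positive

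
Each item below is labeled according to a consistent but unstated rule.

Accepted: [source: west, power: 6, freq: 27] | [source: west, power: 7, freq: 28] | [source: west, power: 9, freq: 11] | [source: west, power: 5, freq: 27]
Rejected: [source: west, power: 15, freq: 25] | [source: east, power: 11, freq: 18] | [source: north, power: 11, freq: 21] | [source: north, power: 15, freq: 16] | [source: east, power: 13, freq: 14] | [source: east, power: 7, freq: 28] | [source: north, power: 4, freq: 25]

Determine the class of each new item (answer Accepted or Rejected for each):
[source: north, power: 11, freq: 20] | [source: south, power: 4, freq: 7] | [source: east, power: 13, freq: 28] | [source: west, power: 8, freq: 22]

The rule appears to be: source is west AND power ≤ 9.
Rejected: [source: north, power: 11, freq: 20], since source is north, power = 11.
Rejected: [source: south, power: 4, freq: 7], since source is south, power = 4.
Rejected: [source: east, power: 13, freq: 28], since source is east, power = 13.
Accepted: [source: west, power: 8, freq: 22], since source is west, power = 8.

Rejected, Rejected, Rejected, Accepted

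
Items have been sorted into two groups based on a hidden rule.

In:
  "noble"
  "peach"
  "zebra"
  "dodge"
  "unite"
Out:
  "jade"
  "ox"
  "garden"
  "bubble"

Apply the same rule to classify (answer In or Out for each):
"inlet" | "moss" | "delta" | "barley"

The classifier is using: odd length.
"inlet": length 5, satisfies this → In.
"moss": length 4, fails this test → Out.
"delta": length 5, satisfies this → In.
"barley": length 6, fails this test → Out.

In, Out, In, Out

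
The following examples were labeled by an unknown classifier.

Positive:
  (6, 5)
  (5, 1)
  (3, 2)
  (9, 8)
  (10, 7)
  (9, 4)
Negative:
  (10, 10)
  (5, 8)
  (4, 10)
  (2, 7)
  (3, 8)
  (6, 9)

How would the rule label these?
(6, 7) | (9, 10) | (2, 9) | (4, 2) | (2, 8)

Every 'Positive' example satisfies: first > second. None of the 'Negative' examples do.
(6, 7) → 6 < 7 → Negative.
(9, 10) → 9 < 10 → Negative.
(2, 9) → 2 < 9 → Negative.
(4, 2) → 4 > 2 → Positive.
(2, 8) → 2 < 8 → Negative.

Negative, Negative, Negative, Positive, Negative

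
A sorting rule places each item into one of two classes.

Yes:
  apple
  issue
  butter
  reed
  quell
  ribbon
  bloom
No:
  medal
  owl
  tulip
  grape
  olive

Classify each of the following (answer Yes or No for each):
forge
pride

No, No

Rule: has a double letter. This holds for each 'Yes' example and fails for each 'No' one.
forge: No (no doubled letter). pride: No (no doubled letter).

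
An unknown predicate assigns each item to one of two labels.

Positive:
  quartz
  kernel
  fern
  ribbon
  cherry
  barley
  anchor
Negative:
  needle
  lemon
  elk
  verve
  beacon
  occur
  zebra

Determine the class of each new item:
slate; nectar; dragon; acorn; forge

Negative, Positive, Positive, Negative, Negative

The common property of the 'Positive' items is: even length AND contains 'r'. No 'Negative' item has it.
slate: length 5, no 'r' — doesn't match, so Negative.
nectar: length 6, has 'r' — meets the rule, so Positive.
dragon: length 6, has 'r' — meets the rule, so Positive.
acorn: length 5, has 'r' — doesn't match, so Negative.
forge: length 5, has 'r' — doesn't match, so Negative.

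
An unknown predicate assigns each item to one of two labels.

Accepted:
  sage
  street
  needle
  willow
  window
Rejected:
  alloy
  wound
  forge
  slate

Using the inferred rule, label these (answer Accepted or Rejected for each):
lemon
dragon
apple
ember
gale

Rejected, Accepted, Rejected, Rejected, Accepted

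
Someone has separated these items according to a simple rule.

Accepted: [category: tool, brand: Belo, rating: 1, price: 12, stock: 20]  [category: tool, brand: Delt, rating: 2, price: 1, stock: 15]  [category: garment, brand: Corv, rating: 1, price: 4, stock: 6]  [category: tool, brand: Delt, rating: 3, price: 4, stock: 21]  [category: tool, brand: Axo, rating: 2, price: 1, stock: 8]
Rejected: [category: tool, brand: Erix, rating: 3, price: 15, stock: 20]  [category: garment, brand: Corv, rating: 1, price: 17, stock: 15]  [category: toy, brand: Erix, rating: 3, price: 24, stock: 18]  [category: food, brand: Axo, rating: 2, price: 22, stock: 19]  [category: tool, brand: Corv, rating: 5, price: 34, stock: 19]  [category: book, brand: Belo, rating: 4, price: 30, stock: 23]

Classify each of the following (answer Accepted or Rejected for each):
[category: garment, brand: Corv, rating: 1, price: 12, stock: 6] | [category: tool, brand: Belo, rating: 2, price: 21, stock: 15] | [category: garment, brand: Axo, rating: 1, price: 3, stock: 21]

The rule appears to be: price ≤ 12.
[category: garment, brand: Corv, rating: 1, price: 12, stock: 6] → price = 12 → Accepted.
[category: tool, brand: Belo, rating: 2, price: 21, stock: 15] → price = 21 → Rejected.
[category: garment, brand: Axo, rating: 1, price: 3, stock: 21] → price = 3 → Accepted.

Accepted, Rejected, Accepted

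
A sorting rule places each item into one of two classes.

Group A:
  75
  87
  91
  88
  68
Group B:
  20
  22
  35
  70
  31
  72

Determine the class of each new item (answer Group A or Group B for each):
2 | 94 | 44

Group B, Group A, Group B

The common property of the 'Group A' items is: digit sum ≥ 10. No 'Group B' item has it.
2: Group B (digit sum 2). 94: Group A (digit sum 9+4 = 13). 44: Group B (digit sum 4+4 = 8).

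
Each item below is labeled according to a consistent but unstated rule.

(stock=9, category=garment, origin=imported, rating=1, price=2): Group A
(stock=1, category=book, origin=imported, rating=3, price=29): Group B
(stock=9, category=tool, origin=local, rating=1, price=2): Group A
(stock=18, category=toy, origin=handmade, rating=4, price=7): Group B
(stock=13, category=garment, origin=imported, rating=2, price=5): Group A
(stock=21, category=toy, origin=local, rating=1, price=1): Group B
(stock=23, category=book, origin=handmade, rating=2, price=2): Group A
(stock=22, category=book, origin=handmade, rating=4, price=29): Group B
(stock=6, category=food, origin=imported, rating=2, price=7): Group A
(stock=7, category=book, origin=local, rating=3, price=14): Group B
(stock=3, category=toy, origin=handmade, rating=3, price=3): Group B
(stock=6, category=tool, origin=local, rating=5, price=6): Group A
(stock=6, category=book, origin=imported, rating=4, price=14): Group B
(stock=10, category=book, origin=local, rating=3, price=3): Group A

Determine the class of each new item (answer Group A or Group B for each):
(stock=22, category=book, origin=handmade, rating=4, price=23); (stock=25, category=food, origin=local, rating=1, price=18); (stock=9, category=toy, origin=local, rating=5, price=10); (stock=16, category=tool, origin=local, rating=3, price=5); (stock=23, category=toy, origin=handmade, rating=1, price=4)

Group B, Group B, Group B, Group A, Group B

Every 'Group A' example satisfies: category is not toy AND price ≤ 7. None of the 'Group B' examples do.
(stock=22, category=book, origin=handmade, rating=4, price=23): category is book, price = 23 — fails the rule, so Group B. (stock=25, category=food, origin=local, rating=1, price=18): category is food, price = 18 — fails the rule, so Group B. (stock=9, category=toy, origin=local, rating=5, price=10): category is toy, price = 10 — fails the rule, so Group B. (stock=16, category=tool, origin=local, rating=3, price=5): category is tool, price = 5 — satisfies this, so Group A. (stock=23, category=toy, origin=handmade, rating=1, price=4): category is toy, price = 4 — fails the rule, so Group B.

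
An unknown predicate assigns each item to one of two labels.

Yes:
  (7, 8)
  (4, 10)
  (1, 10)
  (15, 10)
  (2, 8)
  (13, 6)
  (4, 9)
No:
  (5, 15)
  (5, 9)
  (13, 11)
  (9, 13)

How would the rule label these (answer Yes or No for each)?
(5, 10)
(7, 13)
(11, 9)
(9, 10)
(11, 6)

Rule: product is even. This holds for each 'Yes' example and fails for each 'No' one.

Yes, No, No, Yes, Yes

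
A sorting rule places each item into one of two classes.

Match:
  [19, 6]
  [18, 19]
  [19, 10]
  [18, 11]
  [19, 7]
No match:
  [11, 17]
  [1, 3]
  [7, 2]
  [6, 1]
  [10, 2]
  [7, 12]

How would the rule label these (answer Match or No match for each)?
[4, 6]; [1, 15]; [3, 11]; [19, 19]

No match, No match, No match, Match

The simplest hypothesis consistent with all the labels is: first ≥ 12.
[4, 6]: No match (first 4).
[1, 15]: No match (first 1).
[3, 11]: No match (first 3).
[19, 19]: Match (first 19).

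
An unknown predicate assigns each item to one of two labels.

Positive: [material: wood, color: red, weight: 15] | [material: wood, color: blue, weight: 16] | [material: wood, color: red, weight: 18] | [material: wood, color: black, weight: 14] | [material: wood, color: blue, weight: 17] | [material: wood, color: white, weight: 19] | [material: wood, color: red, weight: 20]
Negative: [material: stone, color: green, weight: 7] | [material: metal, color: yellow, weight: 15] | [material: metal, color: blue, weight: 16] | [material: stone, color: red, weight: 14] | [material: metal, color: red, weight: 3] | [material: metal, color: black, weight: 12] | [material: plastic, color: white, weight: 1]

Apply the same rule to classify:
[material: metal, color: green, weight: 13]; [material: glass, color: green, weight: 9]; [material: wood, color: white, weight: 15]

Negative, Negative, Positive

Comparing the two groups points to one rule — material is wood.
[material: metal, color: green, weight: 13] — material is metal, hence Negative.
[material: glass, color: green, weight: 9] — material is glass, hence Negative.
[material: wood, color: white, weight: 15] — material is wood, hence Positive.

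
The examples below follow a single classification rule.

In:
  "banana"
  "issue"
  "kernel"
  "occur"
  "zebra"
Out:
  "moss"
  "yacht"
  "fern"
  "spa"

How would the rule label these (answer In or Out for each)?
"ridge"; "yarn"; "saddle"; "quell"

In, Out, In, In

'In' ⟺ has ≥ 2 vowels.
"ridge" → 2 vowels → In. "yarn" → 1 vowel → Out. "saddle" → 2 vowels → In. "quell" → 2 vowels → In.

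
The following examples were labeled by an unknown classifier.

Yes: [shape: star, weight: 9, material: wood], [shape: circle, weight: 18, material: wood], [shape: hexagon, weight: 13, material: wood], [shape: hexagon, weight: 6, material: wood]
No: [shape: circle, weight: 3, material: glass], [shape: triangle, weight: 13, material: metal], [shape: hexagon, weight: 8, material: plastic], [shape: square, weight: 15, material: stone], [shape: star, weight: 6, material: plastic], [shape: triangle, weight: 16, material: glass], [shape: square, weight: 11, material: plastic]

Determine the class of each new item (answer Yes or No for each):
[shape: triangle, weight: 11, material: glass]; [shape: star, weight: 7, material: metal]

'Yes' ⟺ material is wood.

No, No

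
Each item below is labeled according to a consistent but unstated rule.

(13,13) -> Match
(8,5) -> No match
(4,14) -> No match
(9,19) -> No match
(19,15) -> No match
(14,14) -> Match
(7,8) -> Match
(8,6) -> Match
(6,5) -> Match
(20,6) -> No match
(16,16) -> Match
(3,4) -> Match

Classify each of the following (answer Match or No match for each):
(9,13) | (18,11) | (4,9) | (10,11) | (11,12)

No match, No match, No match, Match, Match

The pattern is that an item is 'Match' exactly when: |first − second| ≤ 2.
(9,13) → |9−13| = 4 → No match. (18,11) → |18−11| = 7 → No match. (4,9) → |4−9| = 5 → No match. (10,11) → |10−11| = 1 → Match. (11,12) → |11−12| = 1 → Match.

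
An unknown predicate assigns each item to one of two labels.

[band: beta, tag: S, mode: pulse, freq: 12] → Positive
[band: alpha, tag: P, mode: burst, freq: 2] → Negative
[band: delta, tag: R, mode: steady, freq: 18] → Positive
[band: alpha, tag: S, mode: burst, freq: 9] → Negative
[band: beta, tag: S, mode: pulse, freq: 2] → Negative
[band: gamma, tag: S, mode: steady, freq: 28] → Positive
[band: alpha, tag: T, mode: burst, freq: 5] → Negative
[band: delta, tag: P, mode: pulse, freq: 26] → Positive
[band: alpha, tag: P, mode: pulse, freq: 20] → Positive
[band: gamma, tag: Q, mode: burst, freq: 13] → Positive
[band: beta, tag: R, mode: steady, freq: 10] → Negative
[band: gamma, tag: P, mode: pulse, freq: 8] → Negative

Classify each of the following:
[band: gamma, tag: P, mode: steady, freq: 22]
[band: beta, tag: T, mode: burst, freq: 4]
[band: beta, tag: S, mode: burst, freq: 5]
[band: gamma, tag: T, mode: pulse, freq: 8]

The common property of the 'Positive' items is: freq ≥ 12. No 'Negative' item has it.
[band: gamma, tag: P, mode: steady, freq: 22]: Positive (freq = 22). [band: beta, tag: T, mode: burst, freq: 4]: Negative (freq = 4). [band: beta, tag: S, mode: burst, freq: 5]: Negative (freq = 5). [band: gamma, tag: T, mode: pulse, freq: 8]: Negative (freq = 8).

Positive, Negative, Negative, Negative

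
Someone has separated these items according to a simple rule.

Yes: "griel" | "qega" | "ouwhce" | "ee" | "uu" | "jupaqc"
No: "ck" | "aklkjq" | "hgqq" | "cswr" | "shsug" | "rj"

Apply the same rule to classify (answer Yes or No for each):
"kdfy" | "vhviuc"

No, Yes

'Yes' ⟺ has ≥ 2 vowels.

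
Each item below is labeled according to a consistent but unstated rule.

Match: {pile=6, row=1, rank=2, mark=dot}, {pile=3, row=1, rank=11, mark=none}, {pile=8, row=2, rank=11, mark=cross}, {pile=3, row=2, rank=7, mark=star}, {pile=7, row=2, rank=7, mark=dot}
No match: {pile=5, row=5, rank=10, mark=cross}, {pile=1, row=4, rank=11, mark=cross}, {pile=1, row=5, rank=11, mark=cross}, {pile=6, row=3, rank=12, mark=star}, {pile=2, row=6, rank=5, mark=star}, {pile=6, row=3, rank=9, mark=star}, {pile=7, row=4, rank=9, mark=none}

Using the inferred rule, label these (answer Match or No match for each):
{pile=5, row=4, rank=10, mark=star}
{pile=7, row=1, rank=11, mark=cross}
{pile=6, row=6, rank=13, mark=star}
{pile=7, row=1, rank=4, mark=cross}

The distinguishing property — row ≤ 2 — holds for all the 'Match' cases and none of the 'No match' cases.
No match: {pile=5, row=4, rank=10, mark=star}, since row = 4. Match: {pile=7, row=1, rank=11, mark=cross}, since row = 1. No match: {pile=6, row=6, rank=13, mark=star}, since row = 6. Match: {pile=7, row=1, rank=4, mark=cross}, since row = 1.

No match, Match, No match, Match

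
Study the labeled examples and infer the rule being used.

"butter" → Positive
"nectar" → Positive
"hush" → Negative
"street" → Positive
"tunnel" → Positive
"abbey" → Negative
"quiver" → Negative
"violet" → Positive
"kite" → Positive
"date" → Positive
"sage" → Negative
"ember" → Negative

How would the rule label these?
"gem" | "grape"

Negative, Negative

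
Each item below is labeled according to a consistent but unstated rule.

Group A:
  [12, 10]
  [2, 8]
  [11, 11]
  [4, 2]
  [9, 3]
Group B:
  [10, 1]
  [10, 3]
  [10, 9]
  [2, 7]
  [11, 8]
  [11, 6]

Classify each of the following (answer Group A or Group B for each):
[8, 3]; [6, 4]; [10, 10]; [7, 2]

Group B, Group A, Group A, Group B

The distinguishing property — sum is even — holds for all the 'Group A' cases and none of the 'Group B' cases.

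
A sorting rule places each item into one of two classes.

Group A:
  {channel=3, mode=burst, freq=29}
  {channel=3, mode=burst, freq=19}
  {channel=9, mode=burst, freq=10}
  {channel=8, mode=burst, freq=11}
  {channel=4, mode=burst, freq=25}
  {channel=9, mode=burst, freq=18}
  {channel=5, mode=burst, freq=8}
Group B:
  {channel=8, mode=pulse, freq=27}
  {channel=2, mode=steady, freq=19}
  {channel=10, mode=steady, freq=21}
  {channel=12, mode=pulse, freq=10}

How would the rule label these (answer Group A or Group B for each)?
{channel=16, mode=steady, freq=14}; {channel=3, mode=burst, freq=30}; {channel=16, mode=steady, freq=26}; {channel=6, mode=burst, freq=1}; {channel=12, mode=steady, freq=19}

Group B, Group A, Group B, Group A, Group B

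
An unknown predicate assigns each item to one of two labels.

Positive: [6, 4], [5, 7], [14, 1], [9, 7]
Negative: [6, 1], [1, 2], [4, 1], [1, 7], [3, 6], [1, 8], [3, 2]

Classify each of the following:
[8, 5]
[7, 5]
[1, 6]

Positive, Positive, Negative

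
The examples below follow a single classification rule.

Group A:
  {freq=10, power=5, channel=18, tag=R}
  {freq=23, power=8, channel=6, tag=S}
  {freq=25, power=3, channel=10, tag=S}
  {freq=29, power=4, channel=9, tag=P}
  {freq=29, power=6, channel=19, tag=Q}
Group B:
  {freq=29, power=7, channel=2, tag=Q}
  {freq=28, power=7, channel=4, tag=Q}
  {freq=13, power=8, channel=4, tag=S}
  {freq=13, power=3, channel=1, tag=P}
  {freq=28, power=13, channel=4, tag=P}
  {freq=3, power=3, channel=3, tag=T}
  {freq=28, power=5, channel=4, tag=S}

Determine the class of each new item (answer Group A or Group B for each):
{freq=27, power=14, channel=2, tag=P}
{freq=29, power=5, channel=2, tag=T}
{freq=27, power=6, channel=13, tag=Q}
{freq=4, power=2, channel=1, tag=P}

Group B, Group B, Group A, Group B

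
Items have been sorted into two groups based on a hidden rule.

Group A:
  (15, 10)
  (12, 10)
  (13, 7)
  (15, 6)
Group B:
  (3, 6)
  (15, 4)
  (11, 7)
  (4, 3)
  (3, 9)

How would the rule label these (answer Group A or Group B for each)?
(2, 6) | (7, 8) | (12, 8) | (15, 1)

Group B, Group B, Group A, Group B

A rule that fits every label: sum ≥ 20 — true of each 'Group A' example, false of each 'Group B' one.
(2, 6): 2+6 = 8, does not satisfy this → Group B.
(7, 8): 7+8 = 15, does not satisfy this → Group B.
(12, 8): 12+8 = 20, matches → Group A.
(15, 1): 15+1 = 16, does not satisfy this → Group B.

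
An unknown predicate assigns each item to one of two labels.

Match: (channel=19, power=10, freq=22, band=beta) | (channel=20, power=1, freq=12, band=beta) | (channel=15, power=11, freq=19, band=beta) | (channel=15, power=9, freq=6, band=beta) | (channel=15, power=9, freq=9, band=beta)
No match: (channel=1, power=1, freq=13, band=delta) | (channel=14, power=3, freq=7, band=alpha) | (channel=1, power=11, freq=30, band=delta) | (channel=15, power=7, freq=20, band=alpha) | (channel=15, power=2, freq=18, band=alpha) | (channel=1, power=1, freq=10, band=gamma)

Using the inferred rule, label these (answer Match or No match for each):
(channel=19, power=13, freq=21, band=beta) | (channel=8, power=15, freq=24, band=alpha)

Match, No match

Rule: band is beta. This holds for each 'Match' example and fails for each 'No match' one.
(channel=19, power=13, freq=21, band=beta) → band is beta → Match. (channel=8, power=15, freq=24, band=alpha) → band is alpha → No match.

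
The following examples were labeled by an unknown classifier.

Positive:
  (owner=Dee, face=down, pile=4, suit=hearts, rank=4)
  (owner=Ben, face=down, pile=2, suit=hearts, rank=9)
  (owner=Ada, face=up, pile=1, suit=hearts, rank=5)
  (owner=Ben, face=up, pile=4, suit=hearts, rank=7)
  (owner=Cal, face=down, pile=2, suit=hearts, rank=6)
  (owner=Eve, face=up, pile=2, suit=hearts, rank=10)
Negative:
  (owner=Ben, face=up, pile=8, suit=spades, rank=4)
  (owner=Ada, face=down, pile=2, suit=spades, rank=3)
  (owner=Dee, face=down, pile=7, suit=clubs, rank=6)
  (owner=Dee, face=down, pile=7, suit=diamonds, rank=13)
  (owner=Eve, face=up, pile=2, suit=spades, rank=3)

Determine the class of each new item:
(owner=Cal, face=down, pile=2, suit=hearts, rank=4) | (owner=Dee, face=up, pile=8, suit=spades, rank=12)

Positive, Negative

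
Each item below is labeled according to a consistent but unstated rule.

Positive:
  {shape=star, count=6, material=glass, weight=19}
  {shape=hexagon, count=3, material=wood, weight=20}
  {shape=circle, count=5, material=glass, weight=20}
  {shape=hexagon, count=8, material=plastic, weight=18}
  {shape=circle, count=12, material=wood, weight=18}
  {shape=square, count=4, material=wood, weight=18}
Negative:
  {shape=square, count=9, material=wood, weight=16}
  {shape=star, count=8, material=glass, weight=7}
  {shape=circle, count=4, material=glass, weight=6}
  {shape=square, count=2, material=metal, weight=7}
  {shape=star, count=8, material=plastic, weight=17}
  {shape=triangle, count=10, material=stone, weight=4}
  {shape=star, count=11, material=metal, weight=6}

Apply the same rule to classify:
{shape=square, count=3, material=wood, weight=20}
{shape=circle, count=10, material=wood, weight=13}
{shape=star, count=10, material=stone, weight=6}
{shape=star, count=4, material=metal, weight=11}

A rule that fits every label: weight ≥ 18 — true of each 'Positive' example, false of each 'Negative' one.
{shape=square, count=3, material=wood, weight=20} — weight = 20, hence Positive. {shape=circle, count=10, material=wood, weight=13} — weight = 13, hence Negative. {shape=star, count=10, material=stone, weight=6} — weight = 6, hence Negative. {shape=star, count=4, material=metal, weight=11} — weight = 11, hence Negative.

Positive, Negative, Negative, Negative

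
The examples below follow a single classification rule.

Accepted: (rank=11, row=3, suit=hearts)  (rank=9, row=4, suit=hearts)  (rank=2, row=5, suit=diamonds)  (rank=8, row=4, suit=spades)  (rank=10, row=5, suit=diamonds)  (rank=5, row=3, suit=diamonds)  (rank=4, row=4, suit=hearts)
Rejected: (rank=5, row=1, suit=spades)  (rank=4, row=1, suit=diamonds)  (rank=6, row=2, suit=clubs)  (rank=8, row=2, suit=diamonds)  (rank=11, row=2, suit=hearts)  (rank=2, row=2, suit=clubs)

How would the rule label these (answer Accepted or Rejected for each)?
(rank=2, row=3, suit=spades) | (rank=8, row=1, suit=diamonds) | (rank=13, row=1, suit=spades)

Accepted, Rejected, Rejected

A rule that fits every label: row ≥ 3 — true of each 'Accepted' example, false of each 'Rejected' one.
(rank=2, row=3, suit=spades): row = 3, matches → Accepted.
(rank=8, row=1, suit=diamonds): row = 1, fails the rule → Rejected.
(rank=13, row=1, suit=spades): row = 1, fails the rule → Rejected.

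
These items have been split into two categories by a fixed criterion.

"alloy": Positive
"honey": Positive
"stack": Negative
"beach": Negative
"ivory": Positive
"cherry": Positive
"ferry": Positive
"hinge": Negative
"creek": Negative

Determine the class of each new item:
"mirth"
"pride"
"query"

The common property of the 'Positive' items is: contains 'y'. No 'Negative' item has it.
Negative: "mirth", since no 'y'.
Negative: "pride", since no 'y'.
Positive: "query", since has 'y'.

Negative, Negative, Positive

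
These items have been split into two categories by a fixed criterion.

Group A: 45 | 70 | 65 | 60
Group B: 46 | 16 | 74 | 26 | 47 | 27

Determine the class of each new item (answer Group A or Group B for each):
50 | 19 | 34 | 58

The simplest hypothesis consistent with all the labels is: multiple of 5.

Group A, Group B, Group B, Group B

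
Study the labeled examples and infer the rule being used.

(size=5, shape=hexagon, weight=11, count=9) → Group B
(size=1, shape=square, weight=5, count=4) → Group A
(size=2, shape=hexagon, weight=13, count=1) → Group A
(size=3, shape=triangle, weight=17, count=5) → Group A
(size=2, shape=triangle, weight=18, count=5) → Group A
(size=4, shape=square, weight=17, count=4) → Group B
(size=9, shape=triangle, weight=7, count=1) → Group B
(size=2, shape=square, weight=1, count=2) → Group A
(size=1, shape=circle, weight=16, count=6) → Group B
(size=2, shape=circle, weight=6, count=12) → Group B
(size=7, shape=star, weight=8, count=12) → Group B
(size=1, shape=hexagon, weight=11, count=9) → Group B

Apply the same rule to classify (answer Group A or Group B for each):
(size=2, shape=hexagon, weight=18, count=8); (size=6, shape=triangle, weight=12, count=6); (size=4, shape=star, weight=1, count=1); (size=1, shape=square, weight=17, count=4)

Group B, Group B, Group B, Group A

The simplest hypothesis consistent with all the labels is: size ≤ 3 AND count ≤ 5.
(size=2, shape=hexagon, weight=18, count=8) — size = 2, count = 8, hence Group B. (size=6, shape=triangle, weight=12, count=6) — size = 6, count = 6, hence Group B. (size=4, shape=star, weight=1, count=1) — size = 4, count = 1, hence Group B. (size=1, shape=square, weight=17, count=4) — size = 1, count = 4, hence Group A.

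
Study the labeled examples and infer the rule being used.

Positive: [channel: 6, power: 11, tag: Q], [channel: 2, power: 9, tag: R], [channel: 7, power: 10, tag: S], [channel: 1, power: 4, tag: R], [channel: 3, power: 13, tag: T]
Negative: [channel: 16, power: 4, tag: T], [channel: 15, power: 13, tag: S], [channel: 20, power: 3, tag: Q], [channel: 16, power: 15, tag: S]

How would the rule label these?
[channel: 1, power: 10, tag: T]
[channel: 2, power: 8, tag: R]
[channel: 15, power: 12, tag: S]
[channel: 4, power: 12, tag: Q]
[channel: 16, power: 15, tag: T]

Positive, Positive, Negative, Positive, Negative

A rule that fits every label: channel ≤ 7 — true of each 'Positive' example, false of each 'Negative' one.
Positive: [channel: 1, power: 10, tag: T], since channel = 1.
Positive: [channel: 2, power: 8, tag: R], since channel = 2.
Negative: [channel: 15, power: 12, tag: S], since channel = 15.
Positive: [channel: 4, power: 12, tag: Q], since channel = 4.
Negative: [channel: 16, power: 15, tag: T], since channel = 16.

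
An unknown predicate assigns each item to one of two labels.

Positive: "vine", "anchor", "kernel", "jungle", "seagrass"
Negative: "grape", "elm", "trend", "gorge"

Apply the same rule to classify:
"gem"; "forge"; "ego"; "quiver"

Negative, Negative, Negative, Positive

The simplest hypothesis consistent with all the labels is: even length.
"gem": length 3 — fails the rule, so Negative. "forge": length 5 — fails the rule, so Negative. "ego": length 3 — fails the rule, so Negative. "quiver": length 6 — matches, so Positive.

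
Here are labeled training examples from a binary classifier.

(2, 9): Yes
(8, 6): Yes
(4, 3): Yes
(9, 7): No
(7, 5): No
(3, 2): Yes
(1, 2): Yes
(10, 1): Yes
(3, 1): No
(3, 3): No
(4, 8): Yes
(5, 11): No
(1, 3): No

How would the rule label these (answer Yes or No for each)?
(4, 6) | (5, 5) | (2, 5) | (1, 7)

The simplest hypothesis consistent with all the labels is: product is even.
Yes: (4, 6), since 4·6 = 24. No: (5, 5), since 5·5 = 25. Yes: (2, 5), since 2·5 = 10. No: (1, 7), since 1·7 = 7.

Yes, No, Yes, No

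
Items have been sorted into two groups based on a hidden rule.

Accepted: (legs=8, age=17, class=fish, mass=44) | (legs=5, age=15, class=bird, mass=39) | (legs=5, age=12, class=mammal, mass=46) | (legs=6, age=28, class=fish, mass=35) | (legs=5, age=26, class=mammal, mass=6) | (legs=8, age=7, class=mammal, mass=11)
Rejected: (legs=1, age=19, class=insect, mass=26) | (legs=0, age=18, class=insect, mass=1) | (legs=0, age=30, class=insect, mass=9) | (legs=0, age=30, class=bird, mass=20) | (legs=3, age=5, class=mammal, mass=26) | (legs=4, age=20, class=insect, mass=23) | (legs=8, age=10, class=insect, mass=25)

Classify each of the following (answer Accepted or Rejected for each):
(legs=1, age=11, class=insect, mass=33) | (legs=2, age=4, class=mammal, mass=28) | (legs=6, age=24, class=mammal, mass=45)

Rejected, Rejected, Accepted

One predicate separates the groups cleanly: age ≠ 10 AND legs ≥ 5.
(legs=1, age=11, class=insect, mass=33) — age = 11, legs = 1, hence Rejected. (legs=2, age=4, class=mammal, mass=28) — age = 4, legs = 2, hence Rejected. (legs=6, age=24, class=mammal, mass=45) — age = 24, legs = 6, hence Accepted.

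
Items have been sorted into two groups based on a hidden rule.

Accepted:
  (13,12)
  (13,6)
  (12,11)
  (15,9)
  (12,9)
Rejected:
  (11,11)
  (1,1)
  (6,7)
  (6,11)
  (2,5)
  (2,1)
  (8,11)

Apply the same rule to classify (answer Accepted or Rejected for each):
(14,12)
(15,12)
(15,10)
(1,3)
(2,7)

Accepted, Accepted, Accepted, Rejected, Rejected

A rule that fits every label: first ≥ 12 — true of each 'Accepted' example, false of each 'Rejected' one.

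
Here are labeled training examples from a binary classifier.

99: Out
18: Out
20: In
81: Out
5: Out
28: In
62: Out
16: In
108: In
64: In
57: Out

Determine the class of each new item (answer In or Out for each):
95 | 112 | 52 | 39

Out, In, In, Out

The rule appears to be: multiple of 4.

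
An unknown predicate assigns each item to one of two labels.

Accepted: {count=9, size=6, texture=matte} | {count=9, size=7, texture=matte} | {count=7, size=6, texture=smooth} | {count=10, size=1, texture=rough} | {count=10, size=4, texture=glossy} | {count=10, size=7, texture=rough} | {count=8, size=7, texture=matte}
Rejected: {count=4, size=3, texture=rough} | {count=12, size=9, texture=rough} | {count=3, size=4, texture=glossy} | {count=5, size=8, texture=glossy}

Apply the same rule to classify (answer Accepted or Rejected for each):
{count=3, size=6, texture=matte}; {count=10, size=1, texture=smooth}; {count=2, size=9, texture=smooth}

Rule: count ≥ 5 AND size ≤ 7. This holds for each 'Accepted' example and fails for each 'Rejected' one.
{count=3, size=6, texture=matte} → count = 3, size = 6 → Rejected. {count=10, size=1, texture=smooth} → count = 10, size = 1 → Accepted. {count=2, size=9, texture=smooth} → count = 2, size = 9 → Rejected.

Rejected, Accepted, Rejected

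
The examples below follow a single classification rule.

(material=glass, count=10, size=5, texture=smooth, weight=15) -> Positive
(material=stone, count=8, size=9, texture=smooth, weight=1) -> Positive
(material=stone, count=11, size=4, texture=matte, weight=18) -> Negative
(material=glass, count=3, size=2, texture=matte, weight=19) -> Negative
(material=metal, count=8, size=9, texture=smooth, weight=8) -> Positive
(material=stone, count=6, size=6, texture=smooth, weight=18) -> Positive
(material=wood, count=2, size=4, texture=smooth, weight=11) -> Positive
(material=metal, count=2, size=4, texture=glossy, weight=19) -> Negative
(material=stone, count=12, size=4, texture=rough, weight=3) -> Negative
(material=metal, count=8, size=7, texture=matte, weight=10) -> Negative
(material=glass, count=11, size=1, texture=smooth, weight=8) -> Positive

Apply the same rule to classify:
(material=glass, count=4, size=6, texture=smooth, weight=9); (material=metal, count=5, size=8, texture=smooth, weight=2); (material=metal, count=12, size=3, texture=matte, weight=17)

Looking at the examples, the only property every 'Positive' case has and every 'Negative' case lacks is: texture is smooth.

Positive, Positive, Negative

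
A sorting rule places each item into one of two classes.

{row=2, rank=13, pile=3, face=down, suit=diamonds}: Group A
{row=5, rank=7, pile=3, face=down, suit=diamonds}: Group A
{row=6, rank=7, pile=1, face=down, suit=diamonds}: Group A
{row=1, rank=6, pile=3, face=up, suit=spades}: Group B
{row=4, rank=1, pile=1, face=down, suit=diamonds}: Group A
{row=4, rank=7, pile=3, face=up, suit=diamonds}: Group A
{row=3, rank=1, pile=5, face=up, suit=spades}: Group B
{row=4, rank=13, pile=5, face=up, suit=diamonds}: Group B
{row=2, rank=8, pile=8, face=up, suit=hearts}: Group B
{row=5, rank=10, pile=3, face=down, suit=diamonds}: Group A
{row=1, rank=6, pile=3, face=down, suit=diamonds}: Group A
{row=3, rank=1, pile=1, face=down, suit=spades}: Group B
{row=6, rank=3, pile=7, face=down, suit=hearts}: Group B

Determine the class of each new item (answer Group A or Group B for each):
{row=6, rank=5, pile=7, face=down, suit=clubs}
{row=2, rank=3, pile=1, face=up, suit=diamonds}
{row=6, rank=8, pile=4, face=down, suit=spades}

Every 'Group A' example satisfies: suit is diamonds AND pile ≤ 3. None of the 'Group B' examples do.
{row=6, rank=5, pile=7, face=down, suit=clubs}: Group B (suit is clubs, pile = 7). {row=2, rank=3, pile=1, face=up, suit=diamonds}: Group A (suit is diamonds, pile = 1). {row=6, rank=8, pile=4, face=down, suit=spades}: Group B (suit is spades, pile = 4).

Group B, Group A, Group B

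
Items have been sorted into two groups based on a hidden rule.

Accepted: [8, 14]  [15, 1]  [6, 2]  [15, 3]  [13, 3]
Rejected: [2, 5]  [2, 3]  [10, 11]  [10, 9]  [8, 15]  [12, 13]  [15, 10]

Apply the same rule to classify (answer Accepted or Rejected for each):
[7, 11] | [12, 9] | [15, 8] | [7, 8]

Accepted, Rejected, Rejected, Rejected

Rule: sum is even. This holds for each 'Accepted' example and fails for each 'Rejected' one.
[7, 11] — 7+11 = 18, hence Accepted.
[12, 9] — 12+9 = 21, hence Rejected.
[15, 8] — 15+8 = 23, hence Rejected.
[7, 8] — 7+8 = 15, hence Rejected.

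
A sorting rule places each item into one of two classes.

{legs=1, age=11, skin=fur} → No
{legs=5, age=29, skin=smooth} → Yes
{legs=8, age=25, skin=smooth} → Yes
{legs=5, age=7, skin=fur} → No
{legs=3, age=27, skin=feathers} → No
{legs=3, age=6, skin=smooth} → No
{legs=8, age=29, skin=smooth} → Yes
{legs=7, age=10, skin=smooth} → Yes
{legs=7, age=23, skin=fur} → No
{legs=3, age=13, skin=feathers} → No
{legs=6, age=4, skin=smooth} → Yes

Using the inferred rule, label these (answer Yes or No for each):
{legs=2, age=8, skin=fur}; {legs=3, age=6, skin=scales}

The common property of the 'Yes' items is: skin is smooth AND legs ≥ 5. No 'No' item has it.

No, No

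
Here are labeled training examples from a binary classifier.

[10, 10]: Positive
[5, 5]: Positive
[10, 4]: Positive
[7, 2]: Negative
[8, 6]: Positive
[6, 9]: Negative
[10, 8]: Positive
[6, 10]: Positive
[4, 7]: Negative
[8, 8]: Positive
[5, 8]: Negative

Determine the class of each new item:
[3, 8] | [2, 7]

Every 'Positive' example satisfies: sum is even. None of the 'Negative' examples do.
Negative: [3, 8], since 3+8 = 11. Negative: [2, 7], since 2+7 = 9.

Negative, Negative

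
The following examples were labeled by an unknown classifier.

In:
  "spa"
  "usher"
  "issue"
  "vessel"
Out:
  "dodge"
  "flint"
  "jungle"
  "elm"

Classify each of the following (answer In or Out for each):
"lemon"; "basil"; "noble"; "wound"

Out, In, Out, Out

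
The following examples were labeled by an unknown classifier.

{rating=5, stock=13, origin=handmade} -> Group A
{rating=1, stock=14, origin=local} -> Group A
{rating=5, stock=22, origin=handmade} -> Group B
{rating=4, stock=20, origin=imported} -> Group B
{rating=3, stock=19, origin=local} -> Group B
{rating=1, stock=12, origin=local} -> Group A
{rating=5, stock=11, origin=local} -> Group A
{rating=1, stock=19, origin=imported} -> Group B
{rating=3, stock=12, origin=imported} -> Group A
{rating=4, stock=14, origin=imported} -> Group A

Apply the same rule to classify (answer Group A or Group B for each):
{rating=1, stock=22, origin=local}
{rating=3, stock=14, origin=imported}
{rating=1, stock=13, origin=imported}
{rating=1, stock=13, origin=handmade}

The simplest hypothesis consistent with all the labels is: stock ≤ 14.
{rating=1, stock=22, origin=local}: stock = 22 — doesn't qualify, so Group B. {rating=3, stock=14, origin=imported}: stock = 14 — qualifies, so Group A. {rating=1, stock=13, origin=imported}: stock = 13 — qualifies, so Group A. {rating=1, stock=13, origin=handmade}: stock = 13 — qualifies, so Group A.

Group B, Group A, Group A, Group A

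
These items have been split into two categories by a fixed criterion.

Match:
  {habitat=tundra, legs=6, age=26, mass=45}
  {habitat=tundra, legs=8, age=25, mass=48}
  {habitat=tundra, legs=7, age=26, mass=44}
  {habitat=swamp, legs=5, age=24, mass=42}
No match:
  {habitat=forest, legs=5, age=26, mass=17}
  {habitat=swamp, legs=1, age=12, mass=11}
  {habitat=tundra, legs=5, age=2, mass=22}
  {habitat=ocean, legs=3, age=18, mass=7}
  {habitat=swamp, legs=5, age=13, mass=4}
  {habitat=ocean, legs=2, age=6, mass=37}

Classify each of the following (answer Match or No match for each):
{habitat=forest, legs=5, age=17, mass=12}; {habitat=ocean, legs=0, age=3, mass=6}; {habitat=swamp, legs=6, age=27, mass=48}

No match, No match, Match

All 'Match' examples share one property — mass ≥ 42 — and every 'No match' example lacks it.
{habitat=forest, legs=5, age=17, mass=12} → mass = 12 → No match. {habitat=ocean, legs=0, age=3, mass=6} → mass = 6 → No match. {habitat=swamp, legs=6, age=27, mass=48} → mass = 48 → Match.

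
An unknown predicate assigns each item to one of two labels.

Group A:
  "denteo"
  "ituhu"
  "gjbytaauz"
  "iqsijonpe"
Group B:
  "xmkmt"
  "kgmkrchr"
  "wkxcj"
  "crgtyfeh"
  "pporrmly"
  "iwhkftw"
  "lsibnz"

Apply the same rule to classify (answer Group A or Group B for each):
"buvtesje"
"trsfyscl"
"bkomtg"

Group A, Group B, Group B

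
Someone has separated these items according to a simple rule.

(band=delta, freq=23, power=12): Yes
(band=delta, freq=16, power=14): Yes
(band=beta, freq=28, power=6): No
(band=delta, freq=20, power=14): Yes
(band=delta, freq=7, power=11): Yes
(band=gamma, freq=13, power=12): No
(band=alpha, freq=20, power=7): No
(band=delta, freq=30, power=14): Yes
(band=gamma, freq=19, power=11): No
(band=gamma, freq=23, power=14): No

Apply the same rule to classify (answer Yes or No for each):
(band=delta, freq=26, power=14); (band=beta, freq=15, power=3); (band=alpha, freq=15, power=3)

Yes, No, No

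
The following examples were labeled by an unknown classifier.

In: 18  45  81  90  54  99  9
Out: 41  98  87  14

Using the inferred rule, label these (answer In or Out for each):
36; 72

All 'In' examples share one property — multiple of 9 — and every 'Out' example lacks it.
36: 36 = 9·4 — fits, so In. 72: 72 = 9·8 — fits, so In.

In, In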